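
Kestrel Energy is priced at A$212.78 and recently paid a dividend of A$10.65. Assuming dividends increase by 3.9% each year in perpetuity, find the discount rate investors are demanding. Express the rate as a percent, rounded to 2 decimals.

Rearranging the constant-growth DDM: r = D₁/P₀ + g.
D₁ = 10.65 × (1 + 0.039) = 11.0653.
r = 11.0653 / 212.78 + 0.039 = 0.05200 + 0.039 = 0.09100

9.10%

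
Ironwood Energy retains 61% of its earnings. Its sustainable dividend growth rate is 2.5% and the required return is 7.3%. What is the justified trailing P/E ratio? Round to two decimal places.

8.33

Payout ratio b = 1 − 0.61 = 0.39.
Justified trailing P/E = b(1+g)/(r−g) = 0.39×(1+0.025)/(0.073−0.025) = 8.3281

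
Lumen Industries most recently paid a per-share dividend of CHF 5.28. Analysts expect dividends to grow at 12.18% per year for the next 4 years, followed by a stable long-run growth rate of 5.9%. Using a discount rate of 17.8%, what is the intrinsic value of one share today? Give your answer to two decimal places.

Two-stage DDM. Project D₁…D_4 at 0.1218, terminal growth 0.059, discount at r = 0.178.
D_1 = 5.9231
D_2 = 6.6445
D_3 = 7.4538
D_4 = 8.3617
Terminal value at t=4: TV = D_5/(r−g) = 8.8551/(0.178−0.059) = 74.4123
P₀ = 5.9231/(1+0.178)^1 + 6.6445/(1+0.178)^2 + 7.4538/(1+0.178)^3 + 8.3617/(1+0.178)^4 + 74.4123/(1+0.178)^4 = 57.3607

CHF 57.36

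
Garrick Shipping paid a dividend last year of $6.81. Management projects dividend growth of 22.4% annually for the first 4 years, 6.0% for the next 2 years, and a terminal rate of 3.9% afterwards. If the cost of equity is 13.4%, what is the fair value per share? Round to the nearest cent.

$138.14

Three-stage DDM. Project D₁…D_6; terminal Gordon value at t=6 with g = 0.039; discount at r = 0.134.
D_1 = 8.3354
D_2 = 10.2026
D_3 = 12.4880
D_4 = 15.2853
D_5 = 16.2024
D_6 = 17.1745
TV_6 = 17.8443/(0.134−0.039) = 187.8350
P₀ = Σ Dₜ/(1+r)ᵗ + TV_6/(1+r)^6 = 138.1351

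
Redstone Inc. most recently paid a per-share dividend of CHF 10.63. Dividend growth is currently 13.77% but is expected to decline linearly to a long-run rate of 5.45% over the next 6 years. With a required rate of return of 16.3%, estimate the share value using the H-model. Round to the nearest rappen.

H-model: P₀ = D₀[(1+g_L) + H(g_S−g_L)]/(r−g_L), with H = 6/2 = 3.
P₀ = 10.63 × [(1+0.0545) + 3×(0.1377−0.0545)] / (0.163−0.0545)
   = 10.63 × 1.3041 / 0.1085 = 127.7657

CHF 127.77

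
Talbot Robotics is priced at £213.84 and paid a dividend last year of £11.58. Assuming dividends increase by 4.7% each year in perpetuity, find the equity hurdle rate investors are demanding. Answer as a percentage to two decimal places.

Rearranging the constant-growth DDM: r = D₁/P₀ + g.
D₁ = 11.58 × (1 + 0.047) = 12.1243.
r = 12.1243 / 213.84 + 0.047 = 0.05670 + 0.047 = 0.10370

10.37%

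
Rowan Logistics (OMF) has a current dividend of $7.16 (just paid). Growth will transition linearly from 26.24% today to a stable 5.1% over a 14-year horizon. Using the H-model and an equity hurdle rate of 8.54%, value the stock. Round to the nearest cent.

$526.76

H-model: P₀ = D₀[(1+g_L) + H(g_S−g_L)]/(r−g_L), with H = 14/2 = 7.
P₀ = 7.16 × [(1+0.051) + 7×(0.2624−0.051)] / (0.0854−0.051)
   = 7.16 × 2.5308 / 0.0344 = 526.7595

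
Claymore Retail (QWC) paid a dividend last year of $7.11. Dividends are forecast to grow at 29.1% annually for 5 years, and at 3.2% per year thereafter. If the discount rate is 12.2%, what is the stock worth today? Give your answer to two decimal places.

Two-stage DDM. Project D₁…D_5 at 0.291, terminal growth 0.032, discount at r = 0.122.
D_1 = 9.1790
D_2 = 11.8501
D_3 = 15.2985
D_4 = 19.7503
D_5 = 25.4977
Terminal value at t=5: TV = D_6/(r−g) = 26.3136/(0.122−0.032) = 292.3735
P₀ = 9.1790/(1+0.122)^1 + 11.8501/(1+0.122)^2 + 15.2985/(1+0.122)^3 + 19.7503/(1+0.122)^4 + 25.4977/(1+0.122)^5 + 292.3735/(1+0.122)^5 = 219.6544

$219.65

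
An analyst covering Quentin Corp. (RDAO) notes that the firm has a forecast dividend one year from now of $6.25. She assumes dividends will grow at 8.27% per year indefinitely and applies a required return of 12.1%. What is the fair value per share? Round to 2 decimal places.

$163.19

Gordon growth model: P₀ = D₁/(r − g), with D₁ = 6.25 given directly.
P₀ = 6.2500 / (0.121 − 0.0827) = 6.2500 / 0.0383 = 163.1854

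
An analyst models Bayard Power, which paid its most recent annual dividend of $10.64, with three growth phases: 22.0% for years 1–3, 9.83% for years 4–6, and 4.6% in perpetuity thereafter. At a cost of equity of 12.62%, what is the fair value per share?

Three-stage DDM. Project D₁…D_6; terminal Gordon value at t=6 with g = 0.046; discount at r = 0.1262.
D_1 = 12.9808
D_2 = 15.8366
D_3 = 19.3206
D_4 = 21.2198
D_5 = 23.3058
D_6 = 25.5967
TV_6 = 26.7742/(0.1262−0.046) = 333.8423
P₀ = Σ Dₜ/(1+r)ᵗ + TV_6/(1+r)^6 = 239.7640

$239.76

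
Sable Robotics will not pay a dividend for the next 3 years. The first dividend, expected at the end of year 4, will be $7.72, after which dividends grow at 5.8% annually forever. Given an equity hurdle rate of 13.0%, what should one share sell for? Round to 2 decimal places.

Deferred-dividend DDM. At t=3 the remaining stream is a growing perpetuity with first payment D_4 = 7.72.
V_3 = D_4/(r−g) = 7.72/(0.13−0.058) = 107.2222
P₀ = V_3/(1+r)^3 = 107.2222/(1+0.13)^3 = 74.3104

$74.31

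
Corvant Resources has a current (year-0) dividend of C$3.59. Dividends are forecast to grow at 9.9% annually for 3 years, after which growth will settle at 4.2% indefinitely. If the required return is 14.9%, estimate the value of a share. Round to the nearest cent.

C$40.45

Two-stage DDM. Project D₁…D_3 at 0.099, terminal growth 0.042, discount at r = 0.149.
D_1 = 3.9454
D_2 = 4.3360
D_3 = 4.7653
Terminal value at t=3: TV = D_4/(r−g) = 4.9654/(0.149−0.042) = 46.4057
P₀ = 3.9454/(1+0.149)^1 + 4.3360/(1+0.149)^2 + 4.7653/(1+0.149)^3 + 46.4057/(1+0.149)^3 = 40.4518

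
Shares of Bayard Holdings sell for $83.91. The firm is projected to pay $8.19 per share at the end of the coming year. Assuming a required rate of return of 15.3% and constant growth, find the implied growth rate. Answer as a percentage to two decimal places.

From P₀ = D₁/(r − g), the implied growth is g = r − D₁/P₀.
g = 0.153 − 8.19/83.91 = 0.153 − 0.09760 = 0.05540

5.54%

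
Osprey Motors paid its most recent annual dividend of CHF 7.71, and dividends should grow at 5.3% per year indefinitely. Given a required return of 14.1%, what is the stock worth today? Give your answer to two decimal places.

Gordon growth model: P₀ = D₁/(r − g). D₁ = 7.71 × (1 + 0.053) = 8.1186.
P₀ = 8.1186 / (0.141 − 0.053) = 8.1186 / 0.088 = 92.2572

CHF 92.26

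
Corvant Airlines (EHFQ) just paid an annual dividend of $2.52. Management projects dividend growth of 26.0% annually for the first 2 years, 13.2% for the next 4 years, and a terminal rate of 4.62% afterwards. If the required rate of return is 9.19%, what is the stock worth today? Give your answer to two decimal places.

$109.71

Three-stage DDM. Project D₁…D_6; terminal Gordon value at t=6 with g = 0.0462; discount at r = 0.0919.
D_1 = 3.1752
D_2 = 4.0008
D_3 = 4.5289
D_4 = 5.1267
D_5 = 5.8034
D_6 = 6.5694
TV_6 = 6.8729/(0.0919−0.0462) = 150.3924
P₀ = Σ Dₜ/(1+r)ᵗ + TV_6/(1+r)^6 = 109.7065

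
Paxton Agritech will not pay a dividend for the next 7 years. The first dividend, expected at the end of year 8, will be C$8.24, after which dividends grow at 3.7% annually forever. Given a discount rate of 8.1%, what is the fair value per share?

Deferred-dividend DDM. At t=7 the remaining stream is a growing perpetuity with first payment D_8 = 8.24.
V_7 = D_8/(r−g) = 8.24/(0.081−0.037) = 187.2727
P₀ = V_7/(1+r)^7 = 187.2727/(1+0.081)^7 = 108.5662

C$108.57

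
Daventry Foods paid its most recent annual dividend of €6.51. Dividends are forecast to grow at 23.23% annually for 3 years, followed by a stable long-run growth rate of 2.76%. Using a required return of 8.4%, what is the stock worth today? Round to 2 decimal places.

€199.63

Two-stage DDM. Project D₁…D_3 at 0.2323, terminal growth 0.0276, discount at r = 0.084.
D_1 = 8.0223
D_2 = 9.8858
D_3 = 12.1823
Terminal value at t=3: TV = D_4/(r−g) = 12.5186/(0.084−0.0276) = 221.9603
P₀ = 8.0223/(1+0.084)^1 + 9.8858/(1+0.084)^2 + 12.1823/(1+0.084)^3 + 221.9603/(1+0.084)^3 = 199.6337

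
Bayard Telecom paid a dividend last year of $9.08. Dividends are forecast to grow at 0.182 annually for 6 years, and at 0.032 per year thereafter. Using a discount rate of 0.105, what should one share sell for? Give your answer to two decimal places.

Two-stage DDM. Project D₁…D_6 at 0.182, terminal growth 0.032, discount at r = 0.105.
D_1 = 10.7326
D_2 = 12.6859
D_3 = 14.9947
D_4 = 17.7238
D_5 = 20.9495
D_6 = 24.7623
Terminal value at t=6: TV = D_7/(r−g) = 25.5547/(0.105−0.032) = 350.0641
P₀ = 10.7326/(1+0.105)^1 + 12.6859/(1+0.105)^2 + 14.9947/(1+0.105)^3 + 17.7238/(1+0.105)^4 + 20.9495/(1+0.105)^5 + 24.7623/(1+0.105)^6 + 350.0641/(1+0.105)^6 = 261.7201

$261.72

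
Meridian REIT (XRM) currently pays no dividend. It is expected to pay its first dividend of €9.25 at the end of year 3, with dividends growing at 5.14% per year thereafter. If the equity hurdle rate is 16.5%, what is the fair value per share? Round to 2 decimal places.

Deferred-dividend DDM. At t=2 the remaining stream is a growing perpetuity with first payment D_3 = 9.25.
V_2 = D_3/(r−g) = 9.25/(0.165−0.0514) = 81.4261
P₀ = V_2/(1+r)^2 = 81.4261/(1+0.165)^2 = 59.9945

€59.99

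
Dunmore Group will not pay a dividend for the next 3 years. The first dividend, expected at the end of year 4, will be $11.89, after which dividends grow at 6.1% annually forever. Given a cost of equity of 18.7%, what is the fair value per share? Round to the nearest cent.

Deferred-dividend DDM. At t=3 the remaining stream is a growing perpetuity with first payment D_4 = 11.89.
V_3 = D_4/(r−g) = 11.89/(0.187−0.061) = 94.3651
P₀ = V_3/(1+r)^3 = 94.3651/(1+0.187)^3 = 56.4234

$56.42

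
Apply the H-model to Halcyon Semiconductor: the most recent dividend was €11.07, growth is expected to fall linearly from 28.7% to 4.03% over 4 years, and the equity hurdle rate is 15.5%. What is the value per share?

€148.02

H-model: P₀ = D₀[(1+g_L) + H(g_S−g_L)]/(r−g_L), with H = 4/2 = 2.
P₀ = 11.07 × [(1+0.0403) + 2×(0.287−0.0403)] / (0.155−0.0403)
   = 11.07 × 1.5337 / 0.1147 = 148.0214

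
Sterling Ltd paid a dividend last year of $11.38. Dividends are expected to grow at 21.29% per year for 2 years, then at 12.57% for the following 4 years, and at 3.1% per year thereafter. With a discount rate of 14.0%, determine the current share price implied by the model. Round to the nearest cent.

Three-stage DDM. Project D₁…D_6; terminal Gordon value at t=6 with g = 0.031; discount at r = 0.14.
D_1 = 13.8028
D_2 = 16.7414
D_3 = 18.8458
D_4 = 21.2147
D_5 = 23.8814
D_6 = 26.8833
TV_6 = 27.7167/(0.14−0.031) = 254.2817
P₀ = Σ Dₜ/(1+r)ᵗ + TV_6/(1+r)^6 = 190.7692

$190.77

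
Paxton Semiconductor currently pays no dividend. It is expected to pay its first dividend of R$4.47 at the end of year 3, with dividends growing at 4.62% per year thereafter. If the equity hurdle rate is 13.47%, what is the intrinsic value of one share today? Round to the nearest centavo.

R$39.23

Deferred-dividend DDM. At t=2 the remaining stream is a growing perpetuity with first payment D_3 = 4.47.
V_2 = D_3/(r−g) = 4.47/(0.1347−0.0462) = 50.5085
P₀ = V_2/(1+r)^2 = 50.5085/(1+0.1347)^2 = 39.2285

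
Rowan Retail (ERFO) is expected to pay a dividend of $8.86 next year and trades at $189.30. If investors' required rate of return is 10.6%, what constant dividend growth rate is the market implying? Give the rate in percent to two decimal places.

5.92%

From P₀ = D₁/(r − g), the implied growth is g = r − D₁/P₀.
g = 0.106 − 8.86/189.30 = 0.106 − 0.04680 = 0.05920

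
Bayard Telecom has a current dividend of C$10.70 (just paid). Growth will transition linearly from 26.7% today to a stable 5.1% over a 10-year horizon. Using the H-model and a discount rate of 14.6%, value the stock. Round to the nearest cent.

H-model: P₀ = D₀[(1+g_L) + H(g_S−g_L)]/(r−g_L), with H = 10/2 = 5.
P₀ = 10.70 × [(1+0.051) + 5×(0.267−0.051)] / (0.146−0.051)
   = 10.70 × 2.1310 / 0.095 = 240.0179

C$240.02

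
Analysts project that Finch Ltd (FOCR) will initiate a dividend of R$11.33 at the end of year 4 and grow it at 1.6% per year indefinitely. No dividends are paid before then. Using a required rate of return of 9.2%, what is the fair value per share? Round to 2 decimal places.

Deferred-dividend DDM. At t=3 the remaining stream is a growing perpetuity with first payment D_4 = 11.33.
V_3 = D_4/(r−g) = 11.33/(0.092−0.016) = 149.0789
P₀ = V_3/(1+r)^3 = 149.0789/(1+0.092)^3 = 114.4850

R$114.48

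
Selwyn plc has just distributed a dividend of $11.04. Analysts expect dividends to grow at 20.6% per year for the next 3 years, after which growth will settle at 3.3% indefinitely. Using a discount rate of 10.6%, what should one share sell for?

$242.02

Two-stage DDM. Project D₁…D_3 at 0.206, terminal growth 0.033, discount at r = 0.106.
D_1 = 13.3142
D_2 = 16.0570
D_3 = 19.3647
Terminal value at t=3: TV = D_4/(r−g) = 20.0037/(0.106−0.033) = 274.0239
P₀ = 13.3142/(1+0.106)^1 + 16.0570/(1+0.106)^2 + 19.3647/(1+0.106)^3 + 274.0239/(1+0.106)^3 = 242.0240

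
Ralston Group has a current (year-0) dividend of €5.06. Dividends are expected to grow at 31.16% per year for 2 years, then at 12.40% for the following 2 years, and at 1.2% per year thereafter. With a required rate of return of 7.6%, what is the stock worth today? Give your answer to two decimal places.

Three-stage DDM. Project D₁…D_4; terminal Gordon value at t=4 with g = 0.012; discount at r = 0.076.
D_1 = 6.6367
D_2 = 8.7047
D_3 = 9.7841
D_4 = 10.9973
TV_4 = 11.1293/(0.076−0.012) = 173.8948
P₀ = Σ Dₜ/(1+r)ᵗ + TV_4/(1+r)^4 = 159.4736

€159.47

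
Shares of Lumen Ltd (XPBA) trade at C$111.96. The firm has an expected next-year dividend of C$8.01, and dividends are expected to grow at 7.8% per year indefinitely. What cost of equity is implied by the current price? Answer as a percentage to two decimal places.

14.95%

Rearranging the constant-growth DDM: r = D₁/P₀ + g.
r = 8.0100 / 111.96 + 0.078 = 0.07154 + 0.078 = 0.14954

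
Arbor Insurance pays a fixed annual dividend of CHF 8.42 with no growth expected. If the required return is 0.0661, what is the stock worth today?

Zero-growth DDM (perpetuity): P₀ = D/r = 8.42 / 0.0661 = 127.3828

CHF 127.38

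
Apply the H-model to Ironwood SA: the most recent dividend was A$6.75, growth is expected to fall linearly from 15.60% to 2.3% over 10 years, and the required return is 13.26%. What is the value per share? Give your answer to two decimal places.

A$103.96

H-model: P₀ = D₀[(1+g_L) + H(g_S−g_L)]/(r−g_L), with H = 10/2 = 5.
P₀ = 6.75 × [(1+0.023) + 5×(0.156−0.023)] / (0.1326−0.023)
   = 6.75 × 1.6880 / 0.1096 = 103.9599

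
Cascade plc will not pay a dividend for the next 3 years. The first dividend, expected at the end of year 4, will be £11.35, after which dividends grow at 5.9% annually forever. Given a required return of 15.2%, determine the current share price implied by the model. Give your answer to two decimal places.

Deferred-dividend DDM. At t=3 the remaining stream is a growing perpetuity with first payment D_4 = 11.35.
V_3 = D_4/(r−g) = 11.35/(0.152−0.059) = 122.0430
P₀ = V_3/(1+r)^3 = 122.0430/(1+0.152)^3 = 79.8280

£79.83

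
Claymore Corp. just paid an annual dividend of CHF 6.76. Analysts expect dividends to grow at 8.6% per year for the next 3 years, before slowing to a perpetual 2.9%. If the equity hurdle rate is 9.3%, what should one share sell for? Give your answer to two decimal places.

CHF 126.63

Two-stage DDM. Project D₁…D_3 at 0.086, terminal growth 0.029, discount at r = 0.093.
D_1 = 7.3414
D_2 = 7.9727
D_3 = 8.6584
Terminal value at t=3: TV = D_4/(r−g) = 8.9095/(0.093−0.029) = 139.2104
P₀ = 7.3414/(1+0.093)^1 + 7.9727/(1+0.093)^2 + 8.6584/(1+0.093)^3 + 139.2104/(1+0.093)^3 = 126.6346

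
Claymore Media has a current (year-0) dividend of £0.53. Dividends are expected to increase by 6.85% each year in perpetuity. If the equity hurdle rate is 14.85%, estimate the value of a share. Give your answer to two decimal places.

£7.08

Gordon growth model: P₀ = D₁/(r − g). D₁ = 0.53 × (1 + 0.0685) = 0.5663.
P₀ = 0.5663 / (0.1485 − 0.0685) = 0.5663 / 0.08 = 7.0788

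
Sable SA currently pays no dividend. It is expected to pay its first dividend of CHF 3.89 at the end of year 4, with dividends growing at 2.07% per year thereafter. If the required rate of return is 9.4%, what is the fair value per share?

CHF 40.53

Deferred-dividend DDM. At t=3 the remaining stream is a growing perpetuity with first payment D_4 = 3.89.
V_3 = D_4/(r−g) = 3.89/(0.094−0.0207) = 53.0696
P₀ = V_3/(1+r)^3 = 53.0696/(1+0.094)^3 = 40.5316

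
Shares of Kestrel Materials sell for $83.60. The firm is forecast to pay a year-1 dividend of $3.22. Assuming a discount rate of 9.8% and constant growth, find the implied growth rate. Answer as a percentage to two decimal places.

5.95%

From P₀ = D₁/(r − g), the implied growth is g = r − D₁/P₀.
g = 0.098 − 3.22/83.60 = 0.098 − 0.03852 = 0.05948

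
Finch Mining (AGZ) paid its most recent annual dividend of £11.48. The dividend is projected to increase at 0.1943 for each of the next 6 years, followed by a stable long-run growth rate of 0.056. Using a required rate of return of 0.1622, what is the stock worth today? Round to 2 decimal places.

£210.28

Two-stage DDM. Project D₁…D_6 at 0.1943, terminal growth 0.056, discount at r = 0.1622.
D_1 = 13.7106
D_2 = 16.3745
D_3 = 19.5561
D_4 = 23.3558
D_5 = 27.8939
D_6 = 33.3137
Terminal value at t=6: TV = D_7/(r−g) = 35.1792/(0.1622−0.056) = 331.2546
P₀ = 13.7106/(1+0.1622)^1 + 16.3745/(1+0.1622)^2 + 19.5561/(1+0.1622)^3 + 23.3558/(1+0.1622)^4 + 27.8939/(1+0.1622)^5 + 33.3137/(1+0.1622)^6 + 331.2546/(1+0.1622)^6 = 210.2777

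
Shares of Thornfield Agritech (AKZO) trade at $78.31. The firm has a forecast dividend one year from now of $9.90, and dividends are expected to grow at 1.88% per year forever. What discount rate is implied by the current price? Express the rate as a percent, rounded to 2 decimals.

Rearranging the constant-growth DDM: r = D₁/P₀ + g.
r = 9.9000 / 78.31 + 0.0188 = 0.12642 + 0.0188 = 0.14522

14.52%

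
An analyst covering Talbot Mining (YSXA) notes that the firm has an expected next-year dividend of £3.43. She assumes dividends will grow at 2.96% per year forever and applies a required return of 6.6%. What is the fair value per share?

£94.23

Gordon growth model: P₀ = D₁/(r − g), with D₁ = 3.43 given directly.
P₀ = 3.4300 / (0.066 − 0.0296) = 3.4300 / 0.0364 = 94.2308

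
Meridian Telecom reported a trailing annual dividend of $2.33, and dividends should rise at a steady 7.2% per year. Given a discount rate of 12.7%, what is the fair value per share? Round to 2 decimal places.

$45.41

Gordon growth model: P₀ = D₁/(r − g). D₁ = 2.33 × (1 + 0.072) = 2.4978.
P₀ = 2.4978 / (0.127 − 0.072) = 2.4978 / 0.055 = 45.4138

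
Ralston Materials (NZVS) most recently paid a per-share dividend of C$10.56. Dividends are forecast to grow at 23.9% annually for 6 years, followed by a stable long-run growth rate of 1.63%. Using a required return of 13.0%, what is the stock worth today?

Two-stage DDM. Project D₁…D_6 at 0.239, terminal growth 0.0163, discount at r = 0.13.
D_1 = 13.0838
D_2 = 16.2109
D_3 = 20.0853
D_4 = 24.8857
D_5 = 30.8333
D_6 = 38.2025
Terminal value at t=6: TV = D_7/(r−g) = 38.8252/(0.13−0.0163) = 341.4705
P₀ = 13.0838/(1+0.13)^1 + 16.2109/(1+0.13)^2 + 20.0853/(1+0.13)^3 + 24.8857/(1+0.13)^4 + 30.8333/(1+0.13)^5 + 38.2025/(1+0.13)^6 + 341.4705/(1+0.13)^6 = 252.5561

C$252.56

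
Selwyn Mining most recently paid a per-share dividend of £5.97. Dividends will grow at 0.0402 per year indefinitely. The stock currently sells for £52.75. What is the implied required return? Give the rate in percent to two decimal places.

Rearranging the constant-growth DDM: r = D₁/P₀ + g.
D₁ = 5.97 × (1 + 0.0402) = 6.2100.
r = 6.2100 / 52.75 + 0.0402 = 0.11773 + 0.0402 = 0.15793

15.79%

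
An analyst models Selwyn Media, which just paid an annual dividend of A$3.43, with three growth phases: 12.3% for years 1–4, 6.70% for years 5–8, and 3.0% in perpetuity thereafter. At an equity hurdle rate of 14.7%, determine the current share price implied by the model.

A$44.35

Three-stage DDM. Project D₁…D_8; terminal Gordon value at t=8 with g = 0.03; discount at r = 0.147.
D_1 = 3.8519
D_2 = 4.3257
D_3 = 4.8577
D_4 = 5.4552
D_5 = 5.8207
D_6 = 6.2107
D_7 = 6.6268
D_8 = 7.0708
TV_8 = 7.2830/(0.147−0.03) = 62.2475
P₀ = Σ Dₜ/(1+r)ᵗ + TV_8/(1+r)^8 = 44.3527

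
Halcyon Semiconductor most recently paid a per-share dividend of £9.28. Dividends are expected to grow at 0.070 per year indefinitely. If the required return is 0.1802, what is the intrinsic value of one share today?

£90.11

Gordon growth model: P₀ = D₁/(r − g). D₁ = 9.28 × (1 + 0.07) = 9.9296.
P₀ = 9.9296 / (0.1802 − 0.07) = 9.9296 / 0.1102 = 90.1053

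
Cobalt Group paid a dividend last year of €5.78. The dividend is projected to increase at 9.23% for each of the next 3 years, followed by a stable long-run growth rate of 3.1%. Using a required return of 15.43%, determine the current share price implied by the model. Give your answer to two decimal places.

Two-stage DDM. Project D₁…D_3 at 0.0923, terminal growth 0.031, discount at r = 0.1543.
D_1 = 6.3135
D_2 = 6.8962
D_3 = 7.5328
Terminal value at t=3: TV = D_4/(r−g) = 7.7663/(0.1543−0.031) = 62.9868
P₀ = 6.3135/(1+0.1543)^1 + 6.8962/(1+0.1543)^2 + 7.5328/(1+0.1543)^3 + 62.9868/(1+0.1543)^3 = 56.4968

€56.50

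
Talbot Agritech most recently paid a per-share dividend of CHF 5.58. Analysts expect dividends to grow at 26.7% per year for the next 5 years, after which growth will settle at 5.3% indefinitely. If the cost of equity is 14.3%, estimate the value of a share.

CHF 147.67

Two-stage DDM. Project D₁…D_5 at 0.267, terminal growth 0.053, discount at r = 0.143.
D_1 = 7.0699
D_2 = 8.9575
D_3 = 11.3492
D_4 = 14.3794
D_5 = 18.2187
Terminal value at t=5: TV = D_6/(r−g) = 19.1843/(0.143−0.053) = 213.1587
P₀ = 7.0699/(1+0.143)^1 + 8.9575/(1+0.143)^2 + 11.3492/(1+0.143)^3 + 14.3794/(1+0.143)^4 + 18.2187/(1+0.143)^5 + 213.1587/(1+0.143)^5 = 147.6681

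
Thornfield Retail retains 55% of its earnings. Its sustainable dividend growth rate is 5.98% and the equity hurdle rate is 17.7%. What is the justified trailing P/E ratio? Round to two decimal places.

4.07

Payout ratio b = 1 − 0.55 = 0.45.
Justified trailing P/E = b(1+g)/(r−g) = 0.45×(1+0.0598)/(0.177−0.0598) = 4.0692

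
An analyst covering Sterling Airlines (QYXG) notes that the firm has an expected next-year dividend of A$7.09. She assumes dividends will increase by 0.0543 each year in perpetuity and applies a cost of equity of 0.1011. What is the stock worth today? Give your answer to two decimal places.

A$151.50

Gordon growth model: P₀ = D₁/(r − g), with D₁ = 7.09 given directly.
P₀ = 7.0900 / (0.1011 − 0.0543) = 7.0900 / 0.0468 = 151.4957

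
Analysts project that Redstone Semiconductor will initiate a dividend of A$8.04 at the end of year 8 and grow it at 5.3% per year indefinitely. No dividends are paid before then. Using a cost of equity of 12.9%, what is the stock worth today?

Deferred-dividend DDM. At t=7 the remaining stream is a growing perpetuity with first payment D_8 = 8.04.
V_7 = D_8/(r−g) = 8.04/(0.129−0.053) = 105.7895
P₀ = V_7/(1+r)^7 = 105.7895/(1+0.129)^7 = 45.2465

A$45.25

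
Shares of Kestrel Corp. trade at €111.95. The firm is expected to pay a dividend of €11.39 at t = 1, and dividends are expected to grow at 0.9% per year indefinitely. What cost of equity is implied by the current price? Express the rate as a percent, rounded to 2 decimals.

Rearranging the constant-growth DDM: r = D₁/P₀ + g.
r = 11.3900 / 111.95 + 0.009 = 0.10174 + 0.009 = 0.11074

11.07%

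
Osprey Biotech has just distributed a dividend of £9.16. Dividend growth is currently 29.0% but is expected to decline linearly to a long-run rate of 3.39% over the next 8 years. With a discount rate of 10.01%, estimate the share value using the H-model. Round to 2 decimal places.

£284.80

H-model: P₀ = D₀[(1+g_L) + H(g_S−g_L)]/(r−g_L), with H = 8/2 = 4.
P₀ = 9.16 × [(1+0.0339) + 4×(0.29−0.0339)] / (0.1001−0.0339)
   = 9.16 × 2.0583 / 0.0662 = 284.8040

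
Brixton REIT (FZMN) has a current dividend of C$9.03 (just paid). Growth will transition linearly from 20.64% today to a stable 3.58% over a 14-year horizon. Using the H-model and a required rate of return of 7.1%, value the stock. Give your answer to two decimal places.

H-model: P₀ = D₀[(1+g_L) + H(g_S−g_L)]/(r−g_L), with H = 14/2 = 7.
P₀ = 9.03 × [(1+0.0358) + 7×(0.2064−0.0358)] / (0.071−0.0358)
   = 9.03 × 2.2300 / 0.0352 = 572.0710

C$572.07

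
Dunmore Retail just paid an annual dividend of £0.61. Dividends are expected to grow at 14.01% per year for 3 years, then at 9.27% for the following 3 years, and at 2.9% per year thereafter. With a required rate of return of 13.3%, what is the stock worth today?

Three-stage DDM. Project D₁…D_6; terminal Gordon value at t=6 with g = 0.029; discount at r = 0.133.
D_1 = 0.6955
D_2 = 0.7929
D_3 = 0.9040
D_4 = 0.9878
D_5 = 1.0793
D_6 = 1.1794
TV_6 = 1.2136/(0.133−0.029) = 11.6693
P₀ = Σ Dₜ/(1+r)ᵗ + TV_6/(1+r)^6 = 9.1046

£9.10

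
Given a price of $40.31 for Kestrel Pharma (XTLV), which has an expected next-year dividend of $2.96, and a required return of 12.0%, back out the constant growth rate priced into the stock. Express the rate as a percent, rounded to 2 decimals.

From P₀ = D₁/(r − g), the implied growth is g = r − D₁/P₀.
g = 0.12 − 2.96/40.31 = 0.12 − 0.07343 = 0.04657

4.66%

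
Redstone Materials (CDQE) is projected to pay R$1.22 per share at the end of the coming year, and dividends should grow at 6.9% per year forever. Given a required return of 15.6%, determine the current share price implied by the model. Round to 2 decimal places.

Gordon growth model: P₀ = D₁/(r − g), with D₁ = 1.22 given directly.
P₀ = 1.2200 / (0.156 − 0.069) = 1.2200 / 0.087 = 14.0230

R$14.02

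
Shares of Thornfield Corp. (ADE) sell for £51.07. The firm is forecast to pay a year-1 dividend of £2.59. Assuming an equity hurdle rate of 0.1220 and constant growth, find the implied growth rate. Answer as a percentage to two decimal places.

7.13%

From P₀ = D₁/(r − g), the implied growth is g = r − D₁/P₀.
g = 0.122 − 2.59/51.07 = 0.122 − 0.05071 = 0.07129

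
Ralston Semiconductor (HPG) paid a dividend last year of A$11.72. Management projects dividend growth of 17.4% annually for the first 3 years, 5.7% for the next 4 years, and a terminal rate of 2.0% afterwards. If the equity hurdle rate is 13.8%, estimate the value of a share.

A$163.16

Three-stage DDM. Project D₁…D_7; terminal Gordon value at t=7 with g = 0.02; discount at r = 0.138.
D_1 = 13.7593
D_2 = 16.1534
D_3 = 18.9641
D_4 = 20.0450
D_5 = 21.1876
D_6 = 22.3953
D_7 = 23.6718
TV_7 = 24.1453/(0.138−0.02) = 204.6209
P₀ = Σ Dₜ/(1+r)ᵗ + TV_7/(1+r)^7 = 163.1586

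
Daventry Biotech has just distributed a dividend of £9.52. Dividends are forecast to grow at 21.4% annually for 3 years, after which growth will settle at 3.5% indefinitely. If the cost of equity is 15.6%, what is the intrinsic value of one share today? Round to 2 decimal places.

Two-stage DDM. Project D₁…D_3 at 0.214, terminal growth 0.035, discount at r = 0.156.
D_1 = 11.5573
D_2 = 14.0305
D_3 = 17.0331
Terminal value at t=3: TV = D_4/(r−g) = 17.6292/(0.156−0.035) = 145.6961
P₀ = 11.5573/(1+0.156)^1 + 14.0305/(1+0.156)^2 + 17.0331/(1+0.156)^3 + 145.6961/(1+0.156)^3 = 125.8366

£125.84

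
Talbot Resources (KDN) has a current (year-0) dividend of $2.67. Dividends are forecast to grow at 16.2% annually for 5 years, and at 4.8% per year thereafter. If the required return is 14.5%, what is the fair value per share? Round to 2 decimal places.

Two-stage DDM. Project D₁…D_5 at 0.162, terminal growth 0.048, discount at r = 0.145.
D_1 = 3.1025
D_2 = 3.6052
D_3 = 4.1892
D_4 = 4.8678
D_5 = 5.6564
Terminal value at t=5: TV = D_6/(r−g) = 5.9279/(0.145−0.048) = 61.1127
P₀ = 3.1025/(1+0.145)^1 + 3.6052/(1+0.145)^2 + 4.1892/(1+0.145)^3 + 4.8678/(1+0.145)^4 + 5.6564/(1+0.145)^5 + 61.1127/(1+0.145)^5 = 45.0096

$45.01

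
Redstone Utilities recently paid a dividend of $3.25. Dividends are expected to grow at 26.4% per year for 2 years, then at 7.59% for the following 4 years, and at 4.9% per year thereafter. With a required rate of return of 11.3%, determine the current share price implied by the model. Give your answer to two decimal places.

$83.29

Three-stage DDM. Project D₁…D_6; terminal Gordon value at t=6 with g = 0.049; discount at r = 0.113.
D_1 = 4.1080
D_2 = 5.1925
D_3 = 5.5866
D_4 = 6.0106
D_5 = 6.4669
D_6 = 6.9577
TV_6 = 7.2986/(0.113−0.049) = 114.0409
P₀ = Σ Dₜ/(1+r)ᵗ + TV_6/(1+r)^6 = 83.2894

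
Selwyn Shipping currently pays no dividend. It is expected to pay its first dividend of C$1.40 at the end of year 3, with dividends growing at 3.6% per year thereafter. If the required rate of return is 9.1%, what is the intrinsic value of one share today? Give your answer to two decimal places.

Deferred-dividend DDM. At t=2 the remaining stream is a growing perpetuity with first payment D_3 = 1.40.
V_2 = D_3/(r−g) = 1.40/(0.091−0.036) = 25.4545
P₀ = V_2/(1+r)^2 = 25.4545/(1+0.091)^2 = 21.3853

C$21.39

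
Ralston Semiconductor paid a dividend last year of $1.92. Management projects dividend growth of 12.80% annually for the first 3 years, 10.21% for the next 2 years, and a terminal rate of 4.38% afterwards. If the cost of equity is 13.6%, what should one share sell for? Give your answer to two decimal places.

$29.30

Three-stage DDM. Project D₁…D_5; terminal Gordon value at t=5 with g = 0.0438; discount at r = 0.136.
D_1 = 2.1658
D_2 = 2.4430
D_3 = 2.7557
D_4 = 3.0370
D_5 = 3.3471
TV_5 = 3.4937/(0.136−0.0438) = 37.8928
P₀ = Σ Dₜ/(1+r)ᵗ + TV_5/(1+r)^5 = 29.3014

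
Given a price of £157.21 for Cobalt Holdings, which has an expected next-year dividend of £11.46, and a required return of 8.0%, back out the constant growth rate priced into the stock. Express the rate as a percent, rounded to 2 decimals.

From P₀ = D₁/(r − g), the implied growth is g = r − D₁/P₀.
g = 0.08 − 11.46/157.21 = 0.08 − 0.07290 = 0.00710

0.71%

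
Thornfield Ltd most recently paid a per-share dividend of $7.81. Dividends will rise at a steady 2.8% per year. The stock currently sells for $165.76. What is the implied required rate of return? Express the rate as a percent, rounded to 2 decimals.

7.64%

Rearranging the constant-growth DDM: r = D₁/P₀ + g.
D₁ = 7.81 × (1 + 0.028) = 8.0287.
r = 8.0287 / 165.76 + 0.028 = 0.04844 + 0.028 = 0.07644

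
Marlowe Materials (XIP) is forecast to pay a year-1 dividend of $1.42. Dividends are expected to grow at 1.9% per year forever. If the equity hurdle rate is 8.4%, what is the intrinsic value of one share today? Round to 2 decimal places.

$21.85

Gordon growth model: P₀ = D₁/(r − g), with D₁ = 1.42 given directly.
P₀ = 1.4200 / (0.084 − 0.019) = 1.4200 / 0.065 = 21.8462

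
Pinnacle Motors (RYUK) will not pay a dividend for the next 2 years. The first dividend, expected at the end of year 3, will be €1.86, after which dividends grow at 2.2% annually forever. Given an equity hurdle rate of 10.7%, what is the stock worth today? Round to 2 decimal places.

Deferred-dividend DDM. At t=2 the remaining stream is a growing perpetuity with first payment D_3 = 1.86.
V_2 = D_3/(r−g) = 1.86/(0.107−0.022) = 21.8824
P₀ = V_2/(1+r)^2 = 21.8824/(1+0.107)^2 = 17.8566

€17.86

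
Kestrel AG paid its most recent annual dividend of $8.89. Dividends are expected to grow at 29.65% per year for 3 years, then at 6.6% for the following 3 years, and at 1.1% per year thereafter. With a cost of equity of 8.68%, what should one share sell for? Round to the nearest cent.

Three-stage DDM. Project D₁…D_6; terminal Gordon value at t=6 with g = 0.011; discount at r = 0.0868.
D_1 = 11.5259
D_2 = 14.9433
D_3 = 19.3740
D_4 = 20.6527
D_5 = 22.0158
D_6 = 23.4688
TV_6 = 23.7270/(0.0868−0.011) = 313.0206
P₀ = Σ Dₜ/(1+r)ᵗ + TV_6/(1+r)^6 = 271.8828

$271.88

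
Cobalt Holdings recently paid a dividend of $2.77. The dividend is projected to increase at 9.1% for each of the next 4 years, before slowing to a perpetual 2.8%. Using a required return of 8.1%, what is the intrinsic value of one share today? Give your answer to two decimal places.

$67.08

Two-stage DDM. Project D₁…D_4 at 0.091, terminal growth 0.028, discount at r = 0.081.
D_1 = 3.0221
D_2 = 3.2971
D_3 = 3.5971
D_4 = 3.9244
Terminal value at t=4: TV = D_5/(r−g) = 4.0343/(0.081−0.028) = 76.1195
P₀ = 3.0221/(1+0.081)^1 + 3.2971/(1+0.081)^2 + 3.5971/(1+0.081)^3 + 3.9244/(1+0.081)^4 + 76.1195/(1+0.081)^4 = 67.0820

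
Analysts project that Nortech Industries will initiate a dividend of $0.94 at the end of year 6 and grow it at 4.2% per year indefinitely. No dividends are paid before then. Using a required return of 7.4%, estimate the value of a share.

$20.56

Deferred-dividend DDM. At t=5 the remaining stream is a growing perpetuity with first payment D_6 = 0.94.
V_5 = D_6/(r−g) = 0.94/(0.074−0.042) = 29.3750
P₀ = V_5/(1+r)^5 = 29.3750/(1+0.074)^5 = 20.5568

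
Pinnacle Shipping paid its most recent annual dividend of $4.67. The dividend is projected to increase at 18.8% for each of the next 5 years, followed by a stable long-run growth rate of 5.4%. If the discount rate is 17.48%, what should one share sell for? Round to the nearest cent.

$67.24

Two-stage DDM. Project D₁…D_5 at 0.188, terminal growth 0.054, discount at r = 0.1748.
D_1 = 5.5480
D_2 = 6.5910
D_3 = 7.8301
D_4 = 9.3021
D_5 = 11.0509
Terminal value at t=5: TV = D_6/(r−g) = 11.6477/(0.1748−0.054) = 96.4213
P₀ = 5.5480/(1+0.1748)^1 + 6.5910/(1+0.1748)^2 + 7.8301/(1+0.1748)^3 + 9.3021/(1+0.1748)^4 + 11.0509/(1+0.1748)^5 + 96.4213/(1+0.1748)^5 = 67.2366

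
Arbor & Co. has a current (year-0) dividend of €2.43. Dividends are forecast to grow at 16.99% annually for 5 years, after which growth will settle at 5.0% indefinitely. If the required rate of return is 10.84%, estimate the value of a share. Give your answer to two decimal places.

€71.56

Two-stage DDM. Project D₁…D_5 at 0.1699, terminal growth 0.05, discount at r = 0.1084.
D_1 = 2.8429
D_2 = 3.3259
D_3 = 3.8909
D_4 = 4.5520
D_5 = 5.3254
Terminal value at t=5: TV = D_6/(r−g) = 5.5916/(0.1084−0.05) = 95.7473
P₀ = 2.8429/(1+0.1084)^1 + 3.3259/(1+0.1084)^2 + 3.8909/(1+0.1084)^3 + 4.5520/(1+0.1084)^4 + 5.3254/(1+0.1084)^5 + 95.7473/(1+0.1084)^5 = 71.5611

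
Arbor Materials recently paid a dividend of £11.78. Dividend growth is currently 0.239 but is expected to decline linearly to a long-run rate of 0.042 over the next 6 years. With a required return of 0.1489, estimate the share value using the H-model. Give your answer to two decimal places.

H-model: P₀ = D₀[(1+g_L) + H(g_S−g_L)]/(r−g_L), with H = 6/2 = 3.
P₀ = 11.78 × [(1+0.042) + 3×(0.239−0.042)] / (0.1489−0.042)
   = 11.78 × 1.6330 / 0.1069 = 179.9508

£179.95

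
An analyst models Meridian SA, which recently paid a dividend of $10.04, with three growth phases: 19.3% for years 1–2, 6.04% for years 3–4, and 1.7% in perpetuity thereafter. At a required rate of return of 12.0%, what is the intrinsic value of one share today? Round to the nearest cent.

Three-stage DDM. Project D₁…D_4; terminal Gordon value at t=4 with g = 0.017; discount at r = 0.12.
D_1 = 11.9777
D_2 = 14.2894
D_3 = 15.1525
D_4 = 16.0677
TV_4 = 16.3409/(0.12−0.017) = 158.6492
P₀ = Σ Dₜ/(1+r)ᵗ + TV_4/(1+r)^4 = 143.9068

$143.91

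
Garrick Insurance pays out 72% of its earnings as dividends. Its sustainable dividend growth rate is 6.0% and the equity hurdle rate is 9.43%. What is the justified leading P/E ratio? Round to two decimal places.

20.99

Justified leading P/E = b/(r−g) = 0.72/(0.0943−0.06) = 20.9913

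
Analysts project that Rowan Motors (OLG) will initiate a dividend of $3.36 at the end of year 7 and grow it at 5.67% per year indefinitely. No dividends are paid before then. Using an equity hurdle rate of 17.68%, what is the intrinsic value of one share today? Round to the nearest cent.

Deferred-dividend DDM. At t=6 the remaining stream is a growing perpetuity with first payment D_7 = 3.36.
V_6 = D_7/(r−g) = 3.36/(0.1768−0.0567) = 27.9767
P₀ = V_6/(1+r)^6 = 27.9767/(1+0.1768)^6 = 10.5337

$10.53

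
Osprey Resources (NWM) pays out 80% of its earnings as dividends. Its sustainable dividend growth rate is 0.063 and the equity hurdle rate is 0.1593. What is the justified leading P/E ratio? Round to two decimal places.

8.31

Justified leading P/E = b/(r−g) = 0.80/(0.1593−0.063) = 8.3074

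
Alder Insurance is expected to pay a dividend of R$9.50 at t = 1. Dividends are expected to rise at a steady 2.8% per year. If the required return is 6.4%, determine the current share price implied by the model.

R$263.89

Gordon growth model: P₀ = D₁/(r − g), with D₁ = 9.50 given directly.
P₀ = 9.5000 / (0.064 − 0.028) = 9.5000 / 0.036 = 263.8889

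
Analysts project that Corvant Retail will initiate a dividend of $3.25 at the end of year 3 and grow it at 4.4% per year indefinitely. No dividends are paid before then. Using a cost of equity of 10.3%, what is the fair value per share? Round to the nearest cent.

$45.28

Deferred-dividend DDM. At t=2 the remaining stream is a growing perpetuity with first payment D_3 = 3.25.
V_2 = D_3/(r−g) = 3.25/(0.103−0.044) = 55.0847
P₀ = V_2/(1+r)^2 = 55.0847/(1+0.103)^2 = 45.2773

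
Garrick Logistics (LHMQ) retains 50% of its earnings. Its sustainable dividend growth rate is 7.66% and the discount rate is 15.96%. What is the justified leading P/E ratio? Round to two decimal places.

Payout ratio b = 1 − 0.50 = 0.50.
Justified leading P/E = b/(r−g) = 0.50/(0.1596−0.0766) = 6.0241

6.02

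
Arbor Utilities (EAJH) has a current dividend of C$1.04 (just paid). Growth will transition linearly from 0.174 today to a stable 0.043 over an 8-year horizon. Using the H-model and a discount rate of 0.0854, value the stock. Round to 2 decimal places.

C$38.44

H-model: P₀ = D₀[(1+g_L) + H(g_S−g_L)]/(r−g_L), with H = 8/2 = 4.
P₀ = 1.04 × [(1+0.043) + 4×(0.174−0.043)] / (0.0854−0.043)
   = 1.04 × 1.5670 / 0.0424 = 38.4358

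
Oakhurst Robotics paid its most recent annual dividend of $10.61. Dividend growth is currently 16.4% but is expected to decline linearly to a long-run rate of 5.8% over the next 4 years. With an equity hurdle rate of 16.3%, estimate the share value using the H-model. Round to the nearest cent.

H-model: P₀ = D₀[(1+g_L) + H(g_S−g_L)]/(r−g_L), with H = 4/2 = 2.
P₀ = 10.61 × [(1+0.058) + 2×(0.164−0.058)] / (0.163−0.058)
   = 10.61 × 1.2700 / 0.105 = 128.3305

$128.33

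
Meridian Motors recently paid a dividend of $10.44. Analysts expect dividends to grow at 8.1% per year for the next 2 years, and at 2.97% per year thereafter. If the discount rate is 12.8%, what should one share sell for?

$120.03

Two-stage DDM. Project D₁…D_2 at 0.081, terminal growth 0.0297, discount at r = 0.128.
D_1 = 11.2856
D_2 = 12.1998
Terminal value at t=2: TV = D_3/(r−g) = 12.5621/(0.128−0.0297) = 127.7936
P₀ = 11.2856/(1+0.128)^1 + 12.1998/(1+0.128)^2 + 127.7936/(1+0.128)^2 = 120.0295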